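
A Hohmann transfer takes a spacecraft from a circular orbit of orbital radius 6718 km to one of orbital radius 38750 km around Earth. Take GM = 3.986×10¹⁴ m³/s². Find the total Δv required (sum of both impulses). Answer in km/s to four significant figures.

r₁ = 6718 km = 6.718×10⁶ m.
r₂ = 38750 km = 3.875×10⁷ m.
Transfer ellipse a_t = (r₁ + r₂)/2 = 2.273×10⁷ m.
At r₁: circular v_c1 = √(μ/r₁) = 7703 m/s; transfer-perigee v_p = √[μ(2/r₁ − 1/a_t)] = 10060 m/s.
Δv₁ = v_p − v_c1 = 2354 m/s.
At r₂: circular v_c2 = √(μ/r₂) = 3207 m/s; transfer-apogee v_a = √[μ(2/r₂ − 1/a_t)] = 1743 m/s.
Δv₂ = v_c2 − v_a = 1464 m/s.
Total Δv = Δv₁ + Δv₂ = 3817 m/s = 3.817 km/s.

Δv_total ≈ 3.817 km/s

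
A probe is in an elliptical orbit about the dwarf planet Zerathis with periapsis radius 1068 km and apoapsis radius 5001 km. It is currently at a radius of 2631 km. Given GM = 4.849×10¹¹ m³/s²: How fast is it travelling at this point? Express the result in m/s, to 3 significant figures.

v ≈ 457 m/s

Semi-major axis a = (r_p + r_a)/2 = 3034.5 km = 3.034×10⁶ m.
Vis-viva: v² = μ(2/r − 1/a) = 4.849×10¹¹ × (7.602×10⁻⁷ − 3.295×10⁻⁷) = 2.088×10⁵ m²/s².
v = 457.0 m/s.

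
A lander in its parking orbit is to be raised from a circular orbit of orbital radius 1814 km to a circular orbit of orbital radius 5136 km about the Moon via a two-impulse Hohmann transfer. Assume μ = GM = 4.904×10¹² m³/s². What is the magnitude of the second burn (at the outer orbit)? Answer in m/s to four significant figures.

Δv ≈ 271.2 m/s

r₁ = 1814 km = 1.814×10⁶ m.
r₂ = 5136 km = 5.136×10⁶ m.
Transfer ellipse a_t = (r₁ + r₂)/2 = 3.475×10⁶ m.
At r₁: circular v_c1 = √(μ/r₁) = 1644 m/s; transfer-perilune v_p = √[μ(2/r₁ − 1/a_t)] = 1999 m/s.
At r₂: circular v_c2 = √(μ/r₂) = 977.2 m/s; transfer-apolune v_a = √[μ(2/r₂ − 1/a_t)] = 706.0 m/s.
Δv₂ = v_c2 − v_a = 271.2 m/s.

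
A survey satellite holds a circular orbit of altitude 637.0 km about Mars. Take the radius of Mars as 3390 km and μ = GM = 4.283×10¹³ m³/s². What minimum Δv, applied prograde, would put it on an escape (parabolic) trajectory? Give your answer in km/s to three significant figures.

r = 3390 + 637.0 = 4027.0 km = 4.0270×10⁶ m.
Circular speed v_c = √(μ/r) = 3261 m/s.
Escape speed v_esc = √(2μ/r) = √2 × v_c = 4612 m/s.
Δv = v_esc − v_c = 1351 m/s = 1.351 km/s.

Δv ≈ 1.35 km/s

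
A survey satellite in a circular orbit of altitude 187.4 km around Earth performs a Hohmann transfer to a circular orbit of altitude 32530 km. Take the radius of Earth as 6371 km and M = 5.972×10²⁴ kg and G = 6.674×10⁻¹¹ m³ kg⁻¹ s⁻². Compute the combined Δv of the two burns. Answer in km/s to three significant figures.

μ = GM = 6.674×10⁻¹¹ × 5.972×10²⁴ = 3.986×10¹⁴ m³/s².
r₁ = 6371 + 187.4 = 6558.4 km = 6.5584×10⁶ m.
r₂ = 6371 + 32530 = 38901 km = 3.8901×10⁷ m.
Transfer ellipse a_t = (r₁ + r₂)/2 = 2.273×10⁷ m.
At r₁: circular v_c1 = √(μ/r₁) = 7796 m/s; transfer-perigee v_p = √[μ(2/r₁ − 1/a_t)] = 10200 m/s.
Δv₁ = v_p − v_c1 = 2403 m/s.
At r₂: circular v_c2 = √(μ/r₂) = 3201 m/s; transfer-apogee v_a = √[μ(2/r₂ − 1/a_t)] = 1719 m/s.
Δv₂ = v_c2 − v_a = 1482 m/s.
Total Δv = Δv₁ + Δv₂ = 3884 m/s = 3.884 km/s.

Δv_total ≈ 3.88 km/s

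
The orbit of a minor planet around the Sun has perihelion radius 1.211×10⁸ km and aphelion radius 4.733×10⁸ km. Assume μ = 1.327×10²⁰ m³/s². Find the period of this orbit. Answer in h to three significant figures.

T ≈ 24500 h

Semi-major axis a = (r_p + r_a)/2 = (1.2110×10⁸ + 4.7330×10⁸)/2 = 2.9720×10⁸ km = 2.972×10¹¹ m.
By Kepler's third law T = 2π√(a³/μ) = 2π × 1.406×10⁷ = 8.837×10⁷ s.
= 24550 h.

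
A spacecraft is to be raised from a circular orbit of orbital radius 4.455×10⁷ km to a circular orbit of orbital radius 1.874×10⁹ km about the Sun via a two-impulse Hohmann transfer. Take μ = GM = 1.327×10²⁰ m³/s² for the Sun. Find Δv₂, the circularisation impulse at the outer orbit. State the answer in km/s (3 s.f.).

r₁ = 4.455×10⁷ km = 4.455×10¹⁰ m.
r₂ = 1.874×10⁹ km = 1.874×10¹² m.
Transfer ellipse a_t = (r₁ + r₂)/2 = 9.593×10¹¹ m.
At r₁: circular v_c1 = √(μ/r₁) = 54580 m/s; transfer-perihelion v_p = √[μ(2/r₁ − 1/a_t)] = 76280 m/s.
At r₂: circular v_c2 = √(μ/r₂) = 8415 m/s; transfer-aphelion v_a = √[μ(2/r₂ − 1/a_t)] = 1813 m/s.
Δv₂ = v_c2 − v_a = 6601 m/s.
= 6.601 km/s.

Δv ≈ 6.60 km/s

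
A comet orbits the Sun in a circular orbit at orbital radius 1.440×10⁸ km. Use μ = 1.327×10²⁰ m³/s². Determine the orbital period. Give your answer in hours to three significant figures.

T ≈ 8280 hours

r = 1.440×10⁸ km = 1.440×10¹¹ m.
Kepler's third law: T = 2π√(r³/μ) = 2π√((1.440×10¹¹)³ / 1.327×10²⁰).
r³/μ = 2.250×10¹³ s², so T = 2π × 4.744×10⁶ = 2.980×10⁷ s.
Converting: 2.980×10⁷ s ÷ 3600 = 8279 hours.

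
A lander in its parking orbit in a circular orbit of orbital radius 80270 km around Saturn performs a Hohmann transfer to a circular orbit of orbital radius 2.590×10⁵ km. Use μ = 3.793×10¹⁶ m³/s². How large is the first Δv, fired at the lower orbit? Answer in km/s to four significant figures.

r₁ = 80270 km = 8.027×10⁷ m.
r₂ = 2.590×10⁵ km = 2.590×10⁸ m.
Transfer ellipse a_t = (r₁ + r₂)/2 = 1.696×10⁸ m.
At r₁: circular v_c1 = √(μ/r₁) = 21740 m/s; transfer-perikrone v_p = √[μ(2/r₁ − 1/a_t)] = 26860 m/s.
Δv₁ = v_p − v_c1 = 5122 m/s.
= 5.122 km/s.

Δv ≈ 5.122 km/s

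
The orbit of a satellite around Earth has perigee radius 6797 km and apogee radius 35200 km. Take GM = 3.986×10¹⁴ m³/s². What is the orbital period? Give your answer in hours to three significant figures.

Semi-major axis a = (r_p + r_a)/2 = (6797.0 + 35200)/2 = 20998 km = 2.100×10⁷ m.
By Kepler's third law T = 2π√(a³/μ) = 2π × 4.820×10³ = 3.028×10⁴ s.
= 8.412 hours.

T ≈ 8.41 hours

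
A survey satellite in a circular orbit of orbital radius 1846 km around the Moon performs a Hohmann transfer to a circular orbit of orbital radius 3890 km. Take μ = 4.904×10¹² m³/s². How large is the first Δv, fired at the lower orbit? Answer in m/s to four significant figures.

r₁ = 1846 km = 1.846×10⁶ m.
r₂ = 3890 km = 3.890×10⁶ m.
Transfer ellipse a_t = (r₁ + r₂)/2 = 2.868×10⁶ m.
At r₁: circular v_c1 = √(μ/r₁) = 1630 m/s; transfer-perilune v_p = √[μ(2/r₁ − 1/a_t)] = 1898 m/s.
Δv₁ = v_p − v_c1 = 268.3 m/s.

Δv ≈ 268.3 m/s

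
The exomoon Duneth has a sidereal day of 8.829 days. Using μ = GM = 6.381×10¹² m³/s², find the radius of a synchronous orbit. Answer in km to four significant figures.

T = 8.829 days = 7.628×10⁵ s.
A synchronous orbit has period T, so by Kepler's third law a = (μT²/4π²)^(1/3).
μT²/4π² = 6.381×10¹² × (7.628×10⁵)² / 39.48 = 9.405×10²² m³.
a = 4.548×10⁷ m = 45477 km.

r_sync ≈ 45480 km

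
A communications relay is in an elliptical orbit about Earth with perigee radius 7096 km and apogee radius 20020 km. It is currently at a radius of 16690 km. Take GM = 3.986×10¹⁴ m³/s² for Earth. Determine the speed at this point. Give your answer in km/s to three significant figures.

Semi-major axis a = (r_p + r_a)/2 = 13558 km = 1.356×10⁷ m.
Vis-viva: v² = μ(2/r − 1/a) = 3.986×10¹⁴ × (1.198×10⁻⁷ − 7.376×10⁻⁸) = 1.837×10⁷ m²/s².
v = 4286 m/s = 4.286 km/s.

v ≈ 4.29 km/s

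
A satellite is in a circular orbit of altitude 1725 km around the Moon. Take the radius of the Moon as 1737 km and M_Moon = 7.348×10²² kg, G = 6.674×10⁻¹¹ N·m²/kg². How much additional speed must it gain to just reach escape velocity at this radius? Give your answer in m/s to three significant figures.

μ = GM = 6.674×10⁻¹¹ × 7.348×10²² = 4.904×10¹² m³/s².
r = 1737 + 1725 = 3462.0 km = 3.4620×10⁶ m.
Circular speed v_c = √(μ/r) = 1190 m/s.
Escape speed v_esc = √(2μ/r) = √2 × v_c = 1683 m/s.
Δv = v_esc − v_c = 493.0 m/s.

Δv ≈ 493 m/s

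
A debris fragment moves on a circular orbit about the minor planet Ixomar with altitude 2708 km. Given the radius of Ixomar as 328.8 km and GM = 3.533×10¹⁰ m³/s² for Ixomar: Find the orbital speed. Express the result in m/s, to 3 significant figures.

r = 328.8 + 2708 = 3036.8 km = 3.0368×10⁶ m.
For a circular orbit v = √(μ/r) = √(3.533×10¹⁰ / 3.037×10⁶) = √(1.163×10⁴) = 107.9 m/s.

v ≈ 108 m/s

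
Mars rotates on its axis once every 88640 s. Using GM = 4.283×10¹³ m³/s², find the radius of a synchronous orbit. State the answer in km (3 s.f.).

A synchronous orbit has period T, so by Kepler's third law a = (μT²/4π²)^(1/3).
μT²/4π² = 4.283×10¹³ × (8.864×10⁴)² / 39.48 = 8.524×10²¹ m³.
a = 2.043×10⁷ m = 20428 km.

r_sync ≈ 20400 km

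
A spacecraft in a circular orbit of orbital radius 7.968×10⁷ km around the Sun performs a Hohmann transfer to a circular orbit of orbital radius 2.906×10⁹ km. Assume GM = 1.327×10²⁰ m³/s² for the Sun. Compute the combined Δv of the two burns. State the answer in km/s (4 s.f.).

Δv_total ≈ 21.32 km/s

r₁ = 7.968×10⁷ km = 7.968×10¹⁰ m.
r₂ = 2.906×10⁹ km = 2.906×10¹² m.
Transfer ellipse a_t = (r₁ + r₂)/2 = 1.493×10¹² m.
At r₁: circular v_c1 = √(μ/r₁) = 40810 m/s; transfer-perihelion v_p = √[μ(2/r₁ − 1/a_t)] = 56940 m/s.
Δv₁ = v_p − v_c1 = 16130 m/s.
At r₂: circular v_c2 = √(μ/r₂) = 6758 m/s; transfer-aphelion v_a = √[μ(2/r₂ − 1/a_t)] = 1561 m/s.
Δv₂ = v_c2 − v_a = 5196 m/s.
Total Δv = Δv₁ + Δv₂ = 21320 m/s = 21.32 km/s.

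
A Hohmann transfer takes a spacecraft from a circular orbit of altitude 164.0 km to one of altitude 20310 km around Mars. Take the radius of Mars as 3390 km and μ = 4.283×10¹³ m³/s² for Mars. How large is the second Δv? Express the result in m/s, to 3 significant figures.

Δv ≈ 658 m/s

r₁ = 3390 + 164.0 = 3554.0 km = 3.5540×10⁶ m.
r₂ = 3390 + 20310 = 23700 km = 2.3700×10⁷ m.
Transfer ellipse a_t = (r₁ + r₂)/2 = 1.363×10⁷ m.
At r₁: circular v_c1 = √(μ/r₁) = 3471 m/s; transfer-periapsis v_p = √[μ(2/r₁ − 1/a_t)] = 4578 m/s.
At r₂: circular v_c2 = √(μ/r₂) = 1344 m/s; transfer-apoapsis v_a = √[μ(2/r₂ − 1/a_t)] = 686.5 m/s.
Δv₂ = v_c2 − v_a = 657.8 m/s.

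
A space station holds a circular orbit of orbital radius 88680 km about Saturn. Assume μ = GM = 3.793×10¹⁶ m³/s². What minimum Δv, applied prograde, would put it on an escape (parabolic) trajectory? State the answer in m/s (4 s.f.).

Δv ≈ 8566 m/s

r = 88680 km = 8.868×10⁷ m.
Circular speed v_c = √(μ/r) = 20680 m/s.
Escape speed v_esc = √(2μ/r) = √2 × v_c = 29250 m/s.
Δv = v_esc − v_c = 8566 m/s.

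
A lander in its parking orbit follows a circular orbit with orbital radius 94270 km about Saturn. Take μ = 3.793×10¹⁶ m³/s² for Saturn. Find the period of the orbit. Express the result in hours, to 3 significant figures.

r = 94270 km = 9.427×10⁷ m.
Kepler's third law: T = 2π√(r³/μ) = 2π√((9.427×10⁷)³ / 3.793×10¹⁶).
r³/μ = 2.209×10⁷ s², so T = 2π × 4.700×10³ = 2.953×10⁴ s.
Converting: 2.953×10⁴ s ÷ 3600 = 8.202 hours.

T ≈ 8.20 hours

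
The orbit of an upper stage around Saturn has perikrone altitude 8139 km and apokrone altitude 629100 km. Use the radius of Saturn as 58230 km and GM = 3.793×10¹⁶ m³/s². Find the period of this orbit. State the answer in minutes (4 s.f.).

T ≈ 3934 minutes

r_p = 58230 + 8139 = 66369 km = 6.6369×10⁷ m.
r_a = 58230 + 629100 = 687330 km = 6.8733×10⁸ m.
Semi-major axis a = (r_p + r_a)/2 = (66369 + 6.8733×10⁵)/2 = 3.7685×10⁵ km = 3.768×10⁸ m.
By Kepler's third law T = 2π√(a³/μ) = 2π × 3.756×10⁴ = 2.360×10⁵ s.
= 3934 minutes.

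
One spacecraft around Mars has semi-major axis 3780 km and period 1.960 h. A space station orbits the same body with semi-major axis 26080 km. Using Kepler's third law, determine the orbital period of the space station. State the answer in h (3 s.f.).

Kepler's third law: T² ∝ a³, so T₂ = T₁ (a₂/a₁)^(3/2).
a₂/a₁ = 6.899, (a₂/a₁)^(3/2) = 18.12.
T₂ = 1.960 × 18.12 = 35.52 h.

T₂ ≈ 35.5 h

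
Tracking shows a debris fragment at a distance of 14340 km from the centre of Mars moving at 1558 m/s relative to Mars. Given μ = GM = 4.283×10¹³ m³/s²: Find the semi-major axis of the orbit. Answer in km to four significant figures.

a ≈ 12080 km

r = 1.434×10⁷ m.
Specific orbital energy ε = v²/2 − μ/r = (1558)²/2 − 4.283×10¹³/1.434×10⁷ = -1.773×10⁶ J/kg.
Since ε = −μ/(2a), a = −μ/(2ε) = 1.208×10⁷ m = 12078 km.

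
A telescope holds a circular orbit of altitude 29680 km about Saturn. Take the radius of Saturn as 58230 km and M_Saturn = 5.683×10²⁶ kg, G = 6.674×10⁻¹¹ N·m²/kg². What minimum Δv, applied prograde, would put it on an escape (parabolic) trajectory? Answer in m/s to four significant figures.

μ = GM = 6.674×10⁻¹¹ × 5.683×10²⁶ = 3.793×10¹⁶ m³/s².
r = 58230 + 29680 = 87910 km = 8.7910×10⁷ m.
Circular speed v_c = √(μ/r) = 20770 m/s.
Escape speed v_esc = √(2μ/r) = √2 × v_c = 29370 m/s.
Δv = v_esc − v_c = 8604 m/s.

Δv ≈ 8604 m/s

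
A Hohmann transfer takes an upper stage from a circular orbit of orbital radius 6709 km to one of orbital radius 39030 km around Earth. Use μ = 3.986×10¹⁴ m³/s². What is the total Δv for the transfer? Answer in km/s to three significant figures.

Δv_total ≈ 3.83 km/s

r₁ = 6709 km = 6.709×10⁶ m.
r₂ = 39030 km = 3.903×10⁷ m.
Transfer ellipse a_t = (r₁ + r₂)/2 = 2.287×10⁷ m.
At r₁: circular v_c1 = √(μ/r₁) = 7708 m/s; transfer-perigee v_p = √[μ(2/r₁ − 1/a_t)] = 10070 m/s.
Δv₁ = v_p − v_c1 = 2362 m/s.
At r₂: circular v_c2 = √(μ/r₂) = 3196 m/s; transfer-apogee v_a = √[μ(2/r₂ − 1/a_t)] = 1731 m/s.
Δv₂ = v_c2 − v_a = 1465 m/s.
Total Δv = Δv₁ + Δv₂ = 3826 m/s = 3.826 km/s.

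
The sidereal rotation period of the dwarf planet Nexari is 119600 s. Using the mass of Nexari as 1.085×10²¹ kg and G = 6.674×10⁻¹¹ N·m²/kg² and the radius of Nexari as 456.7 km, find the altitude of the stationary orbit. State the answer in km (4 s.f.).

h_sync ≈ 2515 km

μ = GM = 6.674×10⁻¹¹ × 1.085×10²¹ = 7.241×10¹⁰ m³/s².
A synchronous orbit has period T, so by Kepler's third law a = (μT²/4π²)^(1/3).
μT²/4π² = 7.241×10¹⁰ × (1.196×10⁵)² / 39.48 = 2.624×10¹⁹ m³.
a = 2.971×10⁶ m = 2971.5 km.
Altitude h = a − R = 2971.5 − 456.7 = 2514.8 km.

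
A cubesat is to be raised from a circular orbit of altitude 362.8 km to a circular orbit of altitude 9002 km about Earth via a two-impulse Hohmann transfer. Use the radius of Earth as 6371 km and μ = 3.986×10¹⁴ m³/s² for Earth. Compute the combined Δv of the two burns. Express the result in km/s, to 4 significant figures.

r₁ = 6371 + 362.8 = 6733.8 km = 6.7338×10⁶ m.
r₂ = 6371 + 9002 = 15373 km = 1.5373×10⁷ m.
Transfer ellipse a_t = (r₁ + r₂)/2 = 1.105×10⁷ m.
At r₁: circular v_c1 = √(μ/r₁) = 7694 m/s; transfer-perigee v_p = √[μ(2/r₁ − 1/a_t)] = 9073 m/s.
Δv₁ = v_p − v_c1 = 1380 m/s.
At r₂: circular v_c2 = √(μ/r₂) = 5092 m/s; transfer-apogee v_a = √[μ(2/r₂ − 1/a_t)] = 3974 m/s.
Δv₂ = v_c2 − v_a = 1118 m/s.
Total Δv = Δv₁ + Δv₂ = 2497 m/s = 2.497 km/s.

Δv_total ≈ 2.497 km/s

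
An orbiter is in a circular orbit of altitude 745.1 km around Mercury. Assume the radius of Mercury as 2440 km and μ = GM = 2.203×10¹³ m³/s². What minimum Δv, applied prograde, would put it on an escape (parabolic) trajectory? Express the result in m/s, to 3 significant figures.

Δv ≈ 1090 m/s

r = 2440 + 745.1 = 3185.1 km = 3.1851×10⁶ m.
Circular speed v_c = √(μ/r) = 2630 m/s.
Escape speed v_esc = √(2μ/r) = √2 × v_c = 3719 m/s.
Δv = v_esc − v_c = 1089 m/s.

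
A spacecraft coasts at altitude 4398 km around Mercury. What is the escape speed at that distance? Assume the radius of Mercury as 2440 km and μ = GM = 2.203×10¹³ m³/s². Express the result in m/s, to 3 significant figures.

r = 2440 + 4398 = 6838.0 km = 6.8380×10⁶ m.
Escape speed v_esc = √(2μ/r) = √(2 × 2.203×10¹³ / 6.838×10⁶) = √(6.443×10⁶) = 2538 m/s.

v_esc ≈ 2540 m/s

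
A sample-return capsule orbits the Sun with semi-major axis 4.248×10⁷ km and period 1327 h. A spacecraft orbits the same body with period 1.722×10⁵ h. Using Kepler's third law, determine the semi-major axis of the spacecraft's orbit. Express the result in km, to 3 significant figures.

a₂ ≈ 1.09×10⁹ km

Kepler's third law: a³ ∝ T², so a₂ = a₁ (T₂/T₁)^(2/3).
T₂/T₁ = 129.8, (T₂/T₁)^(2/3) = 25.63.
a₂ = 4.248×10⁷ × 25.63 = 1.089×10⁹ km.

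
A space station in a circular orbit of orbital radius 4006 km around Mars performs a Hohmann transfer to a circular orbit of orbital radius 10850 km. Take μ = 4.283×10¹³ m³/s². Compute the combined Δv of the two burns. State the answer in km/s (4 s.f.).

r₁ = 4006 km = 4.006×10⁶ m.
r₂ = 10850 km = 1.085×10⁷ m.
Transfer ellipse a_t = (r₁ + r₂)/2 = 7.428×10⁶ m.
At r₁: circular v_c1 = √(μ/r₁) = 3270 m/s; transfer-periapsis v_p = √[μ(2/r₁ − 1/a_t)] = 3952 m/s.
Δv₁ = v_p − v_c1 = 682.0 m/s.
At r₂: circular v_c2 = √(μ/r₂) = 1987 m/s; transfer-apoapsis v_a = √[μ(2/r₂ − 1/a_t)] = 1459 m/s.
Δv₂ = v_c2 − v_a = 527.7 m/s.
Total Δv = Δv₁ + Δv₂ = 1210 m/s = 1.210 km/s.

Δv_total ≈ 1.210 km/s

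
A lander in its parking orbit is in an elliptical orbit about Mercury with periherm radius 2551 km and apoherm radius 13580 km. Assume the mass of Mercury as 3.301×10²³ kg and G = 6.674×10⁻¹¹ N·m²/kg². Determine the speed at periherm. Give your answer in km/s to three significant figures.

v ≈ 3.81 km/s

μ = GM = 6.674×10⁻¹¹ × 3.301×10²³ = 2.203×10¹³ m³/s².
Semi-major axis a = (r_p + r_a)/2 = 8065.5 km = 8.066×10⁶ m.
Vis-viva: v² = μ(2/r − 1/a) = 2.203×10¹³ × (7.840×10⁻⁷ − 1.240×10⁻⁷) = 1.454×10⁷ m²/s².
v = 3813 m/s = 3.813 km/s.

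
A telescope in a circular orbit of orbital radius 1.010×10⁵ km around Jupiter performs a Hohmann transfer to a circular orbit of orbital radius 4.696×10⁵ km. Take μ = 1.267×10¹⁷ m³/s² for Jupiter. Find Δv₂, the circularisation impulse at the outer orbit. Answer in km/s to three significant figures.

r₁ = 1.010×10⁵ km = 1.010×10⁸ m.
r₂ = 4.696×10⁵ km = 4.696×10⁸ m.
Transfer ellipse a_t = (r₁ + r₂)/2 = 2.853×10⁸ m.
At r₁: circular v_c1 = √(μ/r₁) = 35420 m/s; transfer-perijove v_p = √[μ(2/r₁ − 1/a_t)] = 45440 m/s.
At r₂: circular v_c2 = √(μ/r₂) = 16430 m/s; transfer-apojove v_a = √[μ(2/r₂ − 1/a_t)] = 9773 m/s.
Δv₂ = v_c2 − v_a = 6653 m/s.
= 6.653 km/s.

Δv ≈ 6.65 km/s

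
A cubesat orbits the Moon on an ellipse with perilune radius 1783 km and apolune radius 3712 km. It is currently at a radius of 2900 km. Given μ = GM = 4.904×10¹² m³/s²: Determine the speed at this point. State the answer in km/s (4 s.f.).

v ≈ 1.264 km/s

Semi-major axis a = (r_p + r_a)/2 = 2747.5 km = 2.748×10⁶ m.
Vis-viva: v² = μ(2/r − 1/a) = 4.904×10¹² × (6.897×10⁻⁷ − 3.640×10⁻⁷) = 1.597×10⁶ m²/s².
v = 1264 m/s = 1.264 km/s.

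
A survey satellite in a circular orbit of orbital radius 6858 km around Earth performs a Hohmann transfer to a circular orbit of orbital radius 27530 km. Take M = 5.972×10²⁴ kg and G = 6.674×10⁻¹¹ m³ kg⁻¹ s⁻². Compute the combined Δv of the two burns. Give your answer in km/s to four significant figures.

μ = GM = 6.674×10⁻¹¹ × 5.972×10²⁴ = 3.986×10¹⁴ m³/s².
r₁ = 6858 km = 6.858×10⁶ m.
r₂ = 27530 km = 2.753×10⁷ m.
Transfer ellipse a_t = (r₁ + r₂)/2 = 1.719×10⁷ m.
At r₁: circular v_c1 = √(μ/r₁) = 7623 m/s; transfer-perigee v_p = √[μ(2/r₁ − 1/a_t)] = 9646 m/s.
Δv₁ = v_p − v_c1 = 2023 m/s.
At r₂: circular v_c2 = √(μ/r₂) = 3805 m/s; transfer-apogee v_a = √[μ(2/r₂ − 1/a_t)] = 2403 m/s.
Δv₂ = v_c2 − v_a = 1402 m/s.
Total Δv = Δv₁ + Δv₂ = 3425 m/s = 3.425 km/s.

Δv_total ≈ 3.425 km/s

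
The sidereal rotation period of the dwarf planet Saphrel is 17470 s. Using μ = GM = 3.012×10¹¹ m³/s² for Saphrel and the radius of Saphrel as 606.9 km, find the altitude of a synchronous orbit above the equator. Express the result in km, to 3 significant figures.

h_sync ≈ 719 km

A synchronous orbit has period T, so by Kepler's third law a = (μT²/4π²)^(1/3).
μT²/4π² = 3.012×10¹¹ × (1.747×10⁴)² / 39.48 = 2.329×10¹⁸ m³.
a = 1.325×10⁶ m = 1325.4 km.
Altitude h = a − R = 1325.4 − 606.9 = 718.54 km.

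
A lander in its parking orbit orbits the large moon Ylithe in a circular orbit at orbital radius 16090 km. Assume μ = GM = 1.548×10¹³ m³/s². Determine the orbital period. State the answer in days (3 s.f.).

T ≈ 1.19 days

r = 16090 km = 1.609×10⁷ m.
Kepler's third law: T = 2π√(r³/μ) = 2π√((1.609×10⁷)³ / 1.548×10¹³).
r³/μ = 2.691×10⁸ s², so T = 2π × 1.640×10⁴ = 1.031×10⁵ s.
Converting: 1.031×10⁵ s ÷ 86400 = 1.193 days.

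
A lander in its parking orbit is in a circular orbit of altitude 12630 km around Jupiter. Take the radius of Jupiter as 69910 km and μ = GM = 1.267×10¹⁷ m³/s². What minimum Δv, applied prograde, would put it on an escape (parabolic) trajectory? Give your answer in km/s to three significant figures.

r = 69910 + 12630 = 82540 km = 8.2540×10⁷ m.
Circular speed v_c = √(μ/r) = 39180 m/s.
Escape speed v_esc = √(2μ/r) = √2 × v_c = 55410 m/s.
Δv = v_esc − v_c = 16230 m/s = 16.23 km/s.

Δv ≈ 16.2 km/s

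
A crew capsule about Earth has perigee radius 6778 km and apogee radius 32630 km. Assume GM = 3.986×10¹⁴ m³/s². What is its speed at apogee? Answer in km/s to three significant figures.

v ≈ 2.05 km/s

Semi-major axis a = (r_p + r_a)/2 = 19704 km = 1.970×10⁷ m.
Vis-viva: v² = μ(2/r − 1/a) = 3.986×10¹⁴ × (6.129×10⁻⁸ − 5.075×10⁻⁸) = 4.202×10⁶ m²/s².
v = 2050 m/s = 2.050 km/s.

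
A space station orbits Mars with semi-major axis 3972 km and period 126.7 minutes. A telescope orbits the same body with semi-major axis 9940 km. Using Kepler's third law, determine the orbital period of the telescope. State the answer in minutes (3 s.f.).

T₂ ≈ 502 minutes

Kepler's third law: T² ∝ a³, so T₂ = T₁ (a₂/a₁)^(3/2).
a₂/a₁ = 2.503, (a₂/a₁)^(3/2) = 3.959.
T₂ = 126.7 × 3.959 = 501.6 minutes.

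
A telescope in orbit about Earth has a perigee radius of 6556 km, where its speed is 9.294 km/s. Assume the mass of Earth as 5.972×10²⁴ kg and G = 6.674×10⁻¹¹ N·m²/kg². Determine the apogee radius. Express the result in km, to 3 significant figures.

μ = GM = 6.674×10⁻¹¹ × 5.972×10²⁴ = 3.986×10¹⁴ m³/s².
r_p = 6.556×10⁶ m.
Specific energy ε = v²/2 − μ/r = -1.761×10⁷ J/kg, so a = −μ/(2ε) = 1.132×10⁷ m.
The apsides satisfy r_p + r_a = 2a, so the apogee radius is 2a − r_p = 1.608×10⁷ m = 16083 km.

apogee radius ≈ 16100 km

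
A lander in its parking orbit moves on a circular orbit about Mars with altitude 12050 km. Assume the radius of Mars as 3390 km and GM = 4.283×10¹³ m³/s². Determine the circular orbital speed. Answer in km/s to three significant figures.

r = 3390 + 12050 = 15440 km = 1.5440×10⁷ m.
For a circular orbit v = √(μ/r) = √(4.283×10¹³ / 1.544×10⁷) = √(2.774×10⁶) = 1666 m/s.
That is 1.666 km/s.

v ≈ 1.67 km/s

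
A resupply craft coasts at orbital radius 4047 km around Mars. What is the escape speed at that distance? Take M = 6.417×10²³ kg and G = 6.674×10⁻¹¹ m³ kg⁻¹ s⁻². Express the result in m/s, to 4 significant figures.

μ = GM = 6.674×10⁻¹¹ × 6.417×10²³ = 4.283×10¹³ m³/s².
r = 4047 km = 4.047×10⁶ m.
Escape speed v_esc = √(2μ/r) = √(2 × 4.283×10¹³ / 4.047×10⁶) = √(2.116×10⁷) = 4601 m/s.

v_esc ≈ 4601 m/s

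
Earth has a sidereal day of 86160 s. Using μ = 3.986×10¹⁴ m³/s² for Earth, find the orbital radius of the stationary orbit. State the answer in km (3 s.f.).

A synchronous orbit has period T, so by Kepler's third law a = (μT²/4π²)^(1/3).
μT²/4π² = 3.986×10¹⁴ × (8.616×10⁴)² / 39.48 = 7.495×10²² m³.
a = 4.216×10⁷ m = 42163 km.

r_sync ≈ 42200 km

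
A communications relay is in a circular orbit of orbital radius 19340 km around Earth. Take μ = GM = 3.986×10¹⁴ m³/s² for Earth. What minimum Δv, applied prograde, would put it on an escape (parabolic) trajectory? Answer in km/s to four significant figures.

r = 19340 km = 1.934×10⁷ m.
Circular speed v_c = √(μ/r) = 4540 m/s.
Escape speed v_esc = √(2μ/r) = √2 × v_c = 6420 m/s.
Δv = v_esc − v_c = 1880 m/s = 1.880 km/s.

Δv ≈ 1.880 km/s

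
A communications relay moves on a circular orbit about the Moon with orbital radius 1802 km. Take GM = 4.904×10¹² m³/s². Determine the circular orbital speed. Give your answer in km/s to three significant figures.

r = 1802 km = 1.802×10⁶ m.
For a circular orbit v = √(μ/r) = √(4.904×10¹² / 1.802×10⁶) = √(2.721×10⁶) = 1650 m/s.
That is 1.650 km/s.

v ≈ 1.65 km/s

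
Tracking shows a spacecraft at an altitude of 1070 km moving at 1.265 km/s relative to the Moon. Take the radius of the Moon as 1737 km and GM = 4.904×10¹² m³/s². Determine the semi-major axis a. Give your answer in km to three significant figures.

a ≈ 2590 km

r = 1737 + 1070 = 2807.0 km = 2.807×10⁶ m.
Vis-viva rearranged: 1/a = 2/r − v²/μ = 7.125×10⁻⁷ − 3.263×10⁻⁷ = 3.862×10⁻⁷ m⁻¹.
a = 2.589×10⁶ m = 2589.4 km.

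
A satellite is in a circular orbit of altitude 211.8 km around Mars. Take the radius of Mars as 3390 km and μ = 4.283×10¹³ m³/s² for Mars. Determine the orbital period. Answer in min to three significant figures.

T ≈ 109 min

r = 3390 + 211.8 = 3601.8 km = 3.6018×10⁶ m.
Kepler's third law: T = 2π√(r³/μ) = 2π√((3.602×10⁶)³ / 4.283×10¹³).
r³/μ = 1.091×10⁶ s², so T = 2π × 1.044×10³ = 6.563×10³ s.
Converting: 6.563×10³ s ÷ 60.00 = 109.4 min.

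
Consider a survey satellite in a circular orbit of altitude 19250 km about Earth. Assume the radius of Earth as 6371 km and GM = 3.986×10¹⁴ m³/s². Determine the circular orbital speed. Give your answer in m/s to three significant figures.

v ≈ 3940 m/s

r = 6371 + 19250 = 25621 km = 2.5621×10⁷ m.
For a circular orbit v = √(μ/r) = √(3.986×10¹⁴ / 2.562×10⁷) = √(1.556×10⁷) = 3944 m/s.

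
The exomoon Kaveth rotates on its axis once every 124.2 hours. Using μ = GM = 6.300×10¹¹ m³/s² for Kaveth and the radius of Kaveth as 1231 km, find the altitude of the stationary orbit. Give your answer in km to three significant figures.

h_sync ≈ 13500 km

T = 124.2 hours = 4.471×10⁵ s.
A synchronous orbit has period T, so by Kepler's third law a = (μT²/4π²)^(1/3).
μT²/4π² = 6.300×10¹¹ × (4.471×10⁵)² / 39.48 = 3.190×10²¹ m³.
a = 1.472×10⁷ m = 14721 km.
Altitude h = a − R = 14721 − 1231 = 13490 km.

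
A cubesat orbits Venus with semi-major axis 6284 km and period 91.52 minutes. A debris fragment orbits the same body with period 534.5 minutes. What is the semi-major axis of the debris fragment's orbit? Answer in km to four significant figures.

a₂ ≈ 20380 km

Kepler's third law: a³ ∝ T², so a₂ = a₁ (T₂/T₁)^(2/3).
T₂/T₁ = 5.840, (T₂/T₁)^(2/3) = 3.243.
a₂ = 6284 × 3.243 = 20380 km.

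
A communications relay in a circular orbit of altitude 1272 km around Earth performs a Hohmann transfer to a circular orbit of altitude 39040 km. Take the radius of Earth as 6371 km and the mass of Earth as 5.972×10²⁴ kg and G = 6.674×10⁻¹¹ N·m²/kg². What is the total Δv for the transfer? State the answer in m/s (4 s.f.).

Δv_total ≈ 3599 m/s

μ = GM = 6.674×10⁻¹¹ × 5.972×10²⁴ = 3.986×10¹⁴ m³/s².
r₁ = 6371 + 1272 = 7643.0 km = 7.6430×10⁶ m.
r₂ = 6371 + 39040 = 45411 km = 4.5411×10⁷ m.
Transfer ellipse a_t = (r₁ + r₂)/2 = 2.653×10⁷ m.
At r₁: circular v_c1 = √(μ/r₁) = 7221 m/s; transfer-perigee v_p = √[μ(2/r₁ − 1/a_t)] = 9448 m/s.
Δv₁ = v_p − v_c1 = 2227 m/s.
At r₂: circular v_c2 = √(μ/r₂) = 2963 m/s; transfer-apogee v_a = √[μ(2/r₂ − 1/a_t)] = 1590 m/s.
Δv₂ = v_c2 − v_a = 1372 m/s.
Total Δv = Δv₁ + Δv₂ = 3599 m/s.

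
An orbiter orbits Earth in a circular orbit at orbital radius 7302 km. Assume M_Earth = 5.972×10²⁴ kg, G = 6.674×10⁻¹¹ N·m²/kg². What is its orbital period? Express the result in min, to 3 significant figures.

μ = GM = 6.674×10⁻¹¹ × 5.972×10²⁴ = 3.986×10¹⁴ m³/s².
r = 7302 km = 7.302×10⁶ m.
Kepler's third law: T = 2π√(r³/μ) = 2π√((7.302×10⁶)³ / 3.986×10¹⁴).
r³/μ = 9.768×10⁵ s², so T = 2π × 9.883×10² = 6.210×10³ s.
Converting: 6.210×10³ s ÷ 60.00 = 103.5 min.

T ≈ 103 min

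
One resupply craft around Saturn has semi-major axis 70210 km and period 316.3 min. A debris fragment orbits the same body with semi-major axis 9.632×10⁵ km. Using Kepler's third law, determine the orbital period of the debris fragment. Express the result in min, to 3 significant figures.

T₂ ≈ 16100 min

Kepler's third law: T² ∝ a³, so T₂ = T₁ (a₂/a₁)^(3/2).
a₂/a₁ = 13.72, (a₂/a₁)^(3/2) = 50.81.
T₂ = 316.3 × 50.81 = 16070 min.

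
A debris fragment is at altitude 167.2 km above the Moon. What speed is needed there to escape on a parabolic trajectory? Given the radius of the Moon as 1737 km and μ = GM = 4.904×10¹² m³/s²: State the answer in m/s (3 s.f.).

v_esc ≈ 2270 m/s

r = 1737 + 167.2 = 1904.2 km = 1.9042×10⁶ m.
Escape speed v_esc = √(2μ/r) = √(2 × 4.904×10¹² / 1.904×10⁶) = √(5.151×10⁶) = 2270 m/s.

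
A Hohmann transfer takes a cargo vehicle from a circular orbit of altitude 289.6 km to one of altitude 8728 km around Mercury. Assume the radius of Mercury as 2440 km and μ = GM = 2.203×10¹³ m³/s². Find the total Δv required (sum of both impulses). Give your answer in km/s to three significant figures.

r₁ = 2440 + 289.6 = 2729.6 km = 2.7296×10⁶ m.
r₂ = 2440 + 8728 = 11168 km = 1.1168×10⁷ m.
Transfer ellipse a_t = (r₁ + r₂)/2 = 6.949×10⁶ m.
At r₁: circular v_c1 = √(μ/r₁) = 2841 m/s; transfer-periherm v_p = √[μ(2/r₁ − 1/a_t)] = 3602 m/s.
Δv₁ = v_p − v_c1 = 760.6 m/s.
At r₂: circular v_c2 = √(μ/r₂) = 1404 m/s; transfer-apoherm v_a = √[μ(2/r₂ − 1/a_t)] = 880.3 m/s.
Δv₂ = v_c2 − v_a = 524.2 m/s.
Total Δv = Δv₁ + Δv₂ = 1285 m/s = 1.285 km/s.

Δv_total ≈ 1.28 km/s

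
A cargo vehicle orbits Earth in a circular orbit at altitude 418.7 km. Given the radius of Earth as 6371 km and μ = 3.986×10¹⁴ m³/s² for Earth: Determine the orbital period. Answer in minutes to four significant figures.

T ≈ 92.80 minutes

r = 6371 + 418.7 = 6789.7 km = 6.7897×10⁶ m.
Kepler's third law: T = 2π√(r³/μ) = 2π√((6.790×10⁶)³ / 3.986×10¹⁴).
r³/μ = 7.853×10⁵ s², so T = 2π × 8.861×10² = 5.568×10³ s.
Converting: 5.568×10³ s ÷ 60.00 = 92.80 minutes.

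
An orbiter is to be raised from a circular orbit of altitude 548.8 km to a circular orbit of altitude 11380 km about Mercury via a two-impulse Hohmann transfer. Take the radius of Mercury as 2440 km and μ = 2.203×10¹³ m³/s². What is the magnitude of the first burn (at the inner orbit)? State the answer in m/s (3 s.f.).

Δv ≈ 767 m/s

r₁ = 2440 + 548.8 = 2988.8 km = 2.9888×10⁶ m.
r₂ = 2440 + 11380 = 13820 km = 1.3820×10⁷ m.
Transfer ellipse a_t = (r₁ + r₂)/2 = 8.404×10⁶ m.
At r₁: circular v_c1 = √(μ/r₁) = 2715 m/s; transfer-periherm v_p = √[μ(2/r₁ − 1/a_t)] = 3481 m/s.
Δv₁ = v_p − v_c1 = 766.5 m/s.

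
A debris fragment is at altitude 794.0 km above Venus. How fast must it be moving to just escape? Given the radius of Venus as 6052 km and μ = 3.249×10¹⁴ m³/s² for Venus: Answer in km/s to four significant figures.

r = 6052 + 794.0 = 6846.0 km = 6.8460×10⁶ m.
Escape speed v_esc = √(2μ/r) = √(2 × 3.249×10¹⁴ / 6.846×10⁶) = √(9.492×10⁷) = 9743 m/s.
= 9.743 km/s.

v_esc ≈ 9.743 km/s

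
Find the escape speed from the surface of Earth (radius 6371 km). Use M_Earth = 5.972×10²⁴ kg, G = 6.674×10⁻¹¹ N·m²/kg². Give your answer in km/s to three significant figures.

μ = GM = 6.674×10⁻¹¹ × 5.972×10²⁴ = 3.986×10¹⁴ m³/s².
r = R = 6.371×10⁶ m.
Escape speed v_esc = √(2μ/r) = √(2 × 3.986×10¹⁴ / 6.371×10⁶) = √(1.251×10⁸) = 11190 m/s.
= 11.19 km/s.

v_esc ≈ 11.2 km/s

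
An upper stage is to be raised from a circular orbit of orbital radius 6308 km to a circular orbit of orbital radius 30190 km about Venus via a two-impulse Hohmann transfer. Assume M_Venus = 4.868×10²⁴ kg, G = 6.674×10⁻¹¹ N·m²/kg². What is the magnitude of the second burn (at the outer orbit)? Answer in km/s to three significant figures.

Δv ≈ 1.35 km/s

μ = GM = 6.674×10⁻¹¹ × 4.868×10²⁴ = 3.249×10¹⁴ m³/s².
r₁ = 6308 km = 6.308×10⁶ m.
r₂ = 30190 km = 3.019×10⁷ m.
Transfer ellipse a_t = (r₁ + r₂)/2 = 1.825×10⁷ m.
At r₁: circular v_c1 = √(μ/r₁) = 7177 m/s; transfer-periapsis v_p = √[μ(2/r₁ − 1/a_t)] = 9231 m/s.
At r₂: circular v_c2 = √(μ/r₂) = 3280 m/s; transfer-apoapsis v_a = √[μ(2/r₂ − 1/a_t)] = 1929 m/s.
Δv₂ = v_c2 − v_a = 1352 m/s.
= 1.352 km/s.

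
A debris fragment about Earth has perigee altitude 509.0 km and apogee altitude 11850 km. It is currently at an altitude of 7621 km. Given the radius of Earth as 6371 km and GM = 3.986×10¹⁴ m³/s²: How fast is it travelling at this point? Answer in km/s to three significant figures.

r_p = 6371 + 509.0 = 6880.0 km = 6.8800×10⁶ m.
r_a = 6371 + 11850 = 18221 km = 1.8221×10⁷ m.
r = 6371 + 7621 = 13992 km = 1.399×10⁷ m.
Semi-major axis a = (r_p + r_a)/2 = 12550 km = 1.255×10⁷ m.
Vis-viva: v² = μ(2/r − 1/a) = 3.986×10¹⁴ × (1.429×10⁻⁷ − 7.968×10⁻⁸) = 2.522×10⁷ m²/s².
v = 5022 m/s = 5.022 km/s.

v ≈ 5.02 km/s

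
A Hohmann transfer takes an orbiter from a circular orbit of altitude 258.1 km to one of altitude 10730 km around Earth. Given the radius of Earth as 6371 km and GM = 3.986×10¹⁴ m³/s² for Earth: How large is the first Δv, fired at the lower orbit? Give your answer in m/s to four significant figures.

r₁ = 6371 + 258.1 = 6629.1 km = 6.6291×10⁶ m.
r₂ = 6371 + 10730 = 17101 km = 1.7101×10⁷ m.
Transfer ellipse a_t = (r₁ + r₂)/2 = 1.187×10⁷ m.
At r₁: circular v_c1 = √(μ/r₁) = 7754 m/s; transfer-perigee v_p = √[μ(2/r₁ − 1/a_t)] = 9309 m/s.
Δv₁ = v_p − v_c1 = 1555 m/s.

Δv ≈ 1555 m/s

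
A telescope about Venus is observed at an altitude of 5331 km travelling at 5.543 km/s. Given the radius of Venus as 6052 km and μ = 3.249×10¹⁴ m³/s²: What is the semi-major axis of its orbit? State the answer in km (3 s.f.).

a ≈ 12300 km

r = 6052 + 5331 = 11383 km = 1.138×10⁷ m.
Vis-viva rearranged: 1/a = 2/r − v²/μ = 1.757×10⁻⁷ − 9.457×10⁻⁸ = 8.113×10⁻⁸ m⁻¹.
a = 1.233×10⁷ m = 12325 km.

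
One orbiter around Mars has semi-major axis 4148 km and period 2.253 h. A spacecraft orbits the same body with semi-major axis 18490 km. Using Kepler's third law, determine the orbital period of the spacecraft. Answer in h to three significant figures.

Kepler's third law: T² ∝ a³, so T₂ = T₁ (a₂/a₁)^(3/2).
a₂/a₁ = 4.458, (a₂/a₁)^(3/2) = 9.411.
T₂ = 2.253 × 9.411 = 21.20 h.

T₂ ≈ 21.2 h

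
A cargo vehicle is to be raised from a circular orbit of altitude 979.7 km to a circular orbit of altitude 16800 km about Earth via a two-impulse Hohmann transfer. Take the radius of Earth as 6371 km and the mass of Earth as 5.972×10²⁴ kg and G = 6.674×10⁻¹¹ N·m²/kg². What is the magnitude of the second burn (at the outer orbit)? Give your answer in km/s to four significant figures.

μ = GM = 6.674×10⁻¹¹ × 5.972×10²⁴ = 3.986×10¹⁴ m³/s².
r₁ = 6371 + 979.7 = 7350.7 km = 7.3507×10⁶ m.
r₂ = 6371 + 16800 = 23171 km = 2.3171×10⁷ m.
Transfer ellipse a_t = (r₁ + r₂)/2 = 1.526×10⁷ m.
At r₁: circular v_c1 = √(μ/r₁) = 7364 m/s; transfer-perigee v_p = √[μ(2/r₁ − 1/a_t)] = 9073 m/s.
At r₂: circular v_c2 = √(μ/r₂) = 4147 m/s; transfer-apogee v_a = √[μ(2/r₂ − 1/a_t)] = 2878 m/s.
Δv₂ = v_c2 − v_a = 1269 m/s.
= 1.269 km/s.

Δv ≈ 1.269 km/s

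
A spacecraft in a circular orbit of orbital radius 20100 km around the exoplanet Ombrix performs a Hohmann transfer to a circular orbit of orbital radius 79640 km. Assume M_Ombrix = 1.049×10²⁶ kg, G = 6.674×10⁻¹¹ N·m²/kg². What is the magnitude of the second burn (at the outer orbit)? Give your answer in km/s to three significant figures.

μ = GM = 6.674×10⁻¹¹ × 1.049×10²⁶ = 7.001×10¹⁵ m³/s².
r₁ = 20100 km = 2.010×10⁷ m.
r₂ = 79640 km = 7.964×10⁷ m.
Transfer ellipse a_t = (r₁ + r₂)/2 = 4.987×10⁷ m.
At r₁: circular v_c1 = √(μ/r₁) = 18660 m/s; transfer-periapsis v_p = √[μ(2/r₁ − 1/a_t)] = 23580 m/s.
At r₂: circular v_c2 = √(μ/r₂) = 9376 m/s; transfer-apoapsis v_a = √[μ(2/r₂ − 1/a_t)] = 5952 m/s.
Δv₂ = v_c2 − v_a = 3424 m/s.
= 3.424 km/s.

Δv ≈ 3.42 km/s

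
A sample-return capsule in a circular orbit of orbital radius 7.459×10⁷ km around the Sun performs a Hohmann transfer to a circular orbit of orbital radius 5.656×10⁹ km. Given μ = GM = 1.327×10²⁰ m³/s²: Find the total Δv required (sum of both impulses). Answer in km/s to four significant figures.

Δv_total ≈ 21.14 km/s

r₁ = 7.459×10⁷ km = 7.459×10¹⁰ m.
r₂ = 5.656×10⁹ km = 5.656×10¹² m.
Transfer ellipse a_t = (r₁ + r₂)/2 = 2.865×10¹² m.
At r₁: circular v_c1 = √(μ/r₁) = 42180 m/s; transfer-perihelion v_p = √[μ(2/r₁ − 1/a_t)] = 59260 m/s.
Δv₁ = v_p − v_c1 = 17080 m/s.
At r₂: circular v_c2 = √(μ/r₂) = 4844 m/s; transfer-aphelion v_a = √[μ(2/r₂ − 1/a_t)] = 781.5 m/s.
Δv₂ = v_c2 − v_a = 4062 m/s.
Total Δv = Δv₁ + Δv₂ = 21140 m/s = 21.14 km/s.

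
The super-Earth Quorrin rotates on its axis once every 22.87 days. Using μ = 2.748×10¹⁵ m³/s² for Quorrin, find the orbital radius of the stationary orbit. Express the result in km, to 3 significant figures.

r_sync ≈ 6.48×10⁵ km

T = 22.87 days = 1.976×10⁶ s.
A synchronous orbit has period T, so by Kepler's third law a = (μT²/4π²)^(1/3).
μT²/4π² = 2.748×10¹⁵ × (1.976×10⁶)² / 39.48 = 2.718×10²⁶ m³.
a = 6.477×10⁸ m = 6.4775×10⁵ km.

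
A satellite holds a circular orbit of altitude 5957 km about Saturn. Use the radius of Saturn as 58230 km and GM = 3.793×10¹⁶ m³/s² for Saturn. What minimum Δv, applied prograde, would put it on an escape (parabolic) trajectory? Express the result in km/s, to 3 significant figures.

r = 58230 + 5957 = 64187 km = 6.4187×10⁷ m.
Circular speed v_c = √(μ/r) = 24310 m/s.
Escape speed v_esc = √(2μ/r) = √2 × v_c = 34380 m/s.
Δv = v_esc − v_c = 10070 m/s = 10.07 km/s.

Δv ≈ 10.1 km/s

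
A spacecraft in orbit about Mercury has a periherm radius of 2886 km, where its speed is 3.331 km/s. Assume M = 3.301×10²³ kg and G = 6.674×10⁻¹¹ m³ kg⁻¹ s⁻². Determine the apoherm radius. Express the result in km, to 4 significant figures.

apoherm radius ≈ 7676 km

μ = GM = 6.674×10⁻¹¹ × 3.301×10²³ = 2.203×10¹³ m³/s².
r_p = 2.886×10⁶ m.
Specific energy ε = v²/2 − μ/r = -2.086×10⁶ J/kg, so a = −μ/(2ε) = 5.281×10⁶ m.
The apsides satisfy r_p + r_a = 2a, so the apoherm radius is 2a − r_p = 7.676×10⁶ m = 7675.7 km.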